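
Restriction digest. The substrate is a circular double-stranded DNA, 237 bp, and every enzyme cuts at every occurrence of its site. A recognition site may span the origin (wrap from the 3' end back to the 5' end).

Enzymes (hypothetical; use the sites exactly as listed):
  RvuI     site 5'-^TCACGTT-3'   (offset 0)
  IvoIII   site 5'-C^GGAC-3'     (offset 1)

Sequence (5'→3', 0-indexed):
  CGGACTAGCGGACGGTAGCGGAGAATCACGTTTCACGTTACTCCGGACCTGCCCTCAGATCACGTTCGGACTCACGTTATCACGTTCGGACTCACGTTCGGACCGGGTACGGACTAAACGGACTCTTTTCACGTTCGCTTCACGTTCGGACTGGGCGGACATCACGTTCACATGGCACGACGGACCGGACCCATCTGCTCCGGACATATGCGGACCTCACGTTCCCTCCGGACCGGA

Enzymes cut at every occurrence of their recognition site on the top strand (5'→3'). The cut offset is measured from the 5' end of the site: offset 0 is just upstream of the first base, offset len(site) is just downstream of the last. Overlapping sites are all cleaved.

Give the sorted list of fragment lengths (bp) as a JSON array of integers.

[4,4,4,5,5,5,5,7,8,8,8,8,8,8,9,9,9,10,11,11,12,13,15,15,16,20]

Scan for sites:
  RvuI TCACGTT/0: at [25, 32, 59, 71, 79, 91, 128, 139, 161, 216] ⇒ [25, 32, 59, 71, 79, 91, 128, 139, 161, 216]
  IvoIII CGGAC/1: at [0, 8, 43, 66, 86, 98, 109, 118, 146, 155, 180, 185, 200, 210, 228, 233] ⇒ [1, 9, 44, 67, 87, 99, 110, 119, 147, 156, 181, 186, 201, 211, 229, 234]

All cut coordinates (distinct, sorted): [1, 9, 25, 32, 44, 59, 67, 71, 79, 87, 91, 99, 110, 119, 128, 139, 147, 156, 161, 181, 186, 201, 211, 216, 229, 234]

Fragments:
  1→9: 8 bp
  9→25: 16 bp
  25→32: 7 bp
  32→44: 12 bp
  44→59: 15 bp
  59→67: 8 bp
  67→71: 4 bp
  71→79: 8 bp
  79→87: 8 bp
  87→91: 4 bp
  91→99: 8 bp
  99→110: 11 bp
  110→119: 9 bp
  119→128: 9 bp
  128→139: 11 bp
  139→147: 8 bp
  147→156: 9 bp
  156→161: 5 bp
  161→181: 20 bp
  181→186: 5 bp
  186→201: 15 bp
  201→211: 10 bp
  211→216: 5 bp
  216→229: 13 bp
  229→234: 5 bp
  234→1 (wrap): 237-234+1 = 4 bp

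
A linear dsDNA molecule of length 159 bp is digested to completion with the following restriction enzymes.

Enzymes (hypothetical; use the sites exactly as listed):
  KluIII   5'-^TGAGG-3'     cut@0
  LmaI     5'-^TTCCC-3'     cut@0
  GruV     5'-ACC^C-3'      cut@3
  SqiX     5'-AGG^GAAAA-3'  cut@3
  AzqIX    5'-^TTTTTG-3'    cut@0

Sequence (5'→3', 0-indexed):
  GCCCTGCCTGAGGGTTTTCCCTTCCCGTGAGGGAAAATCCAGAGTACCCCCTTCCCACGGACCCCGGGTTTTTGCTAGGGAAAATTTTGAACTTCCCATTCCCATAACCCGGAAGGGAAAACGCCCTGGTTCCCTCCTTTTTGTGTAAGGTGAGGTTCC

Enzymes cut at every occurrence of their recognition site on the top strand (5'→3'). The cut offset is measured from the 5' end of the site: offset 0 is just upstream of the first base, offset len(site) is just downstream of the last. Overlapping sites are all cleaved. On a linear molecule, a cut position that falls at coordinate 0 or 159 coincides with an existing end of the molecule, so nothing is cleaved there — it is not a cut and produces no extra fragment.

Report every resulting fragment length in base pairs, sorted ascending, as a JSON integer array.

Per-enzyme occurrences:
  KluIII TGAGG/0: at [8, 27, 150] ⇒ [8, 27, 150]
  LmaI TTCCC/0: at [16, 21, 51, 92, 98, 129] ⇒ [16, 21, 51, 92, 98, 129]
  GruV ACCC/3: at [45, 60, 106] ⇒ [48, 63, 109]
  SqiX AGGGAAAA/3: at [29, 76, 113] ⇒ [32, 79, 116]
  AzqIX TTTTTG/0: at [68, 137] ⇒ [68, 137]

Pooled cuts: [8, 16, 21, 27, 32, 48, 51, 63, 68, 79, 92, 98, 109, 116, 129, 137, 150]

Fragments:
  [0,8): 8 bp
  [8,16): 8 bp
  [16,21): 5 bp
  [21,27): 6 bp
  [27,32): 5 bp
  [32,48): 16 bp
  [48,51): 3 bp
  [51,63): 12 bp
  [63,68): 5 bp
  [68,79): 11 bp
  [79,92): 13 bp
  [92,98): 6 bp
  [98,109): 11 bp
  [109,116): 7 bp
  [116,129): 13 bp
  [129,137): 8 bp
  [137,150): 13 bp
  [150,159): 9 bp

[3,5,5,5,6,6,7,8,8,8,9,11,11,12,13,13,13,16]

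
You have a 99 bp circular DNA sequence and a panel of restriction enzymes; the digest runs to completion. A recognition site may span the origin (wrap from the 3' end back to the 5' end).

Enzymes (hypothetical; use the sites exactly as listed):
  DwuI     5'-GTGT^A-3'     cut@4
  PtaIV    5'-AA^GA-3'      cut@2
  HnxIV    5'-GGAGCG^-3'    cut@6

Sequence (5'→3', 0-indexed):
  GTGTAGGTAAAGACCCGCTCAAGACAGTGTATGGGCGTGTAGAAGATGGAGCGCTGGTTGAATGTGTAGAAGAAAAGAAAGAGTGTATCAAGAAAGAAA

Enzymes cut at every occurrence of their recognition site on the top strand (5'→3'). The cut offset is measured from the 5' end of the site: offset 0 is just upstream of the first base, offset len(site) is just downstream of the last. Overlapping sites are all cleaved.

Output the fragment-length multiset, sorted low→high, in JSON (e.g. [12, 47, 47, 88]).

[4,4,4,4,5,5,6,7,8,8,9,10,11,14]

Site scan:
  DwuI (GTGTA, off=4): starts [0, 26, 36, 63, 82] → cuts [4, 30, 40, 67, 86]
  PtaIV (AAGA, off=2): starts [9, 20, 42, 69, 74, 78, 89, 93] → cuts [11, 22, 44, 71, 76, 80, 91, 95]
  HnxIV (GGAGCG, off=6): starts [47] → cuts [53]

Pooled cuts: [4, 11, 22, 30, 40, 44, 53, 67, 71, 76, 80, 86, 91, 95]

Fragment lengths:
  4→11: 7 bp
  11→22: 11 bp
  22→30: 8 bp
  30→40: 10 bp
  40→44: 4 bp
  44→53: 9 bp
  53→67: 14 bp
  67→71: 4 bp
  71→76: 5 bp
  76→80: 4 bp
  80→86: 6 bp
  86→91: 5 bp
  91→95: 4 bp
  95→4 (wrap): 99-95+4 = 8 bp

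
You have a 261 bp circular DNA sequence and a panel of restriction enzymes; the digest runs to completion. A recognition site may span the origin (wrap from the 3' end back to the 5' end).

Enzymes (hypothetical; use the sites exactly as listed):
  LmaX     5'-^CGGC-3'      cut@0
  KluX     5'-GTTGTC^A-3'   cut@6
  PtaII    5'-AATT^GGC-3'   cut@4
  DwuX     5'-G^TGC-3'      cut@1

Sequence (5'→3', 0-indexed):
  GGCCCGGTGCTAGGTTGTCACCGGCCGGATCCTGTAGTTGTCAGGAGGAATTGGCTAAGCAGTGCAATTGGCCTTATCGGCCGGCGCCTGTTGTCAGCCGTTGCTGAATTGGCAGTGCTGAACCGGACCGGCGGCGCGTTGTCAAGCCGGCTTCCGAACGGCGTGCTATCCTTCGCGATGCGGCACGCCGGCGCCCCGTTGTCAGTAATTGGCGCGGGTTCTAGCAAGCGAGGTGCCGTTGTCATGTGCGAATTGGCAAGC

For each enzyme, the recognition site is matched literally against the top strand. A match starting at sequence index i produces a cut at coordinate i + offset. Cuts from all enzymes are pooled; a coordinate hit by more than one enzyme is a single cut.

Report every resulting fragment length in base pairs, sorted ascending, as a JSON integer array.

[2,3,3,4,4,5,5,6,7,7,8,8,8,8,10,10,10,11,12,12,13,14,15,15,17,21,23]

Site scan:
  LmaX (CGGC, off=0): starts [21, 77, 81, 128, 131, 147, 158, 180, 188, 260] → cuts [21, 77, 81, 128, 131, 147, 158, 180, 188, 260]
  KluX (GTTGTCA, off=6): starts [13, 36, 89, 137, 197, 237] → cuts [19, 42, 95, 143, 203, 243]
  PtaII (AATTGGC, off=4): starts [48, 65, 106, 206, 250] → cuts [52, 69, 110, 210, 254]
  DwuX (GTGC, off=1): starts [6, 61, 114, 162, 232, 245] → cuts [7, 62, 115, 163, 233, 246]

All cut coordinates (distinct, sorted): [7, 19, 21, 42, 52, 62, 69, 77, 81, 95, 110, 115, 128, 131, 143, 147, 158, 163, 180, 188, 203, 210, 233, 243, 246, 254, 260]

Fragment lengths:
  7→19: 12 bp
  19→21: 2 bp
  21→42: 21 bp
  42→52: 10 bp
  52→62: 10 bp
  62→69: 7 bp
  69→77: 8 bp
  77→81: 4 bp
  81→95: 14 bp
  95→110: 15 bp
  110→115: 5 bp
  115→128: 13 bp
  128→131: 3 bp
  131→143: 12 bp
  143→147: 4 bp
  147→158: 11 bp
  158→163: 5 bp
  163→180: 17 bp
  180→188: 8 bp
  188→203: 15 bp
  203→210: 7 bp
  210→233: 23 bp
  233→243: 10 bp
  243→246: 3 bp
  246→254: 8 bp
  254→260: 6 bp
  260→7 (wrap): 261-260+7 = 8 bp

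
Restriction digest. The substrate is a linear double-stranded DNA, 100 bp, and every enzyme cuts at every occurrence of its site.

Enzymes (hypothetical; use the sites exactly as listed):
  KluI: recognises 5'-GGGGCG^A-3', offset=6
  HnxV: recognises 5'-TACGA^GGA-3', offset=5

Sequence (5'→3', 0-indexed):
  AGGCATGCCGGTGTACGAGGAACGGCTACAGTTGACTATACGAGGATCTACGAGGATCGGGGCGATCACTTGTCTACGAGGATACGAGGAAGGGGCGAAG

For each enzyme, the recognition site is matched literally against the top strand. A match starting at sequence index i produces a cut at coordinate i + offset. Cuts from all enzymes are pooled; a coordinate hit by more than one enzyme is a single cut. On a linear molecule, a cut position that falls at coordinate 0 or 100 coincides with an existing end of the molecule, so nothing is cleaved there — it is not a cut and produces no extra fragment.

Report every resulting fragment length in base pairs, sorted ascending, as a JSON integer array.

Scan for sites:
  KluI (GGGGCGA, off=6): starts [58, 91] → cuts [64, 97]
  HnxV (TACGAGGA, off=5): starts [13, 38, 48, 74, 82] → cuts [18, 43, 53, 79, 87]

All cut coordinates (distinct, sorted): [18, 43, 53, 64, 79, 87, 97]

Fragment lengths:
  [0,18): 18 bp
  [18,43): 25 bp
  [43,53): 10 bp
  [53,64): 11 bp
  [64,79): 15 bp
  [79,87): 8 bp
  [87,97): 10 bp
  [97,100): 3 bp

[3,8,10,10,11,15,18,25]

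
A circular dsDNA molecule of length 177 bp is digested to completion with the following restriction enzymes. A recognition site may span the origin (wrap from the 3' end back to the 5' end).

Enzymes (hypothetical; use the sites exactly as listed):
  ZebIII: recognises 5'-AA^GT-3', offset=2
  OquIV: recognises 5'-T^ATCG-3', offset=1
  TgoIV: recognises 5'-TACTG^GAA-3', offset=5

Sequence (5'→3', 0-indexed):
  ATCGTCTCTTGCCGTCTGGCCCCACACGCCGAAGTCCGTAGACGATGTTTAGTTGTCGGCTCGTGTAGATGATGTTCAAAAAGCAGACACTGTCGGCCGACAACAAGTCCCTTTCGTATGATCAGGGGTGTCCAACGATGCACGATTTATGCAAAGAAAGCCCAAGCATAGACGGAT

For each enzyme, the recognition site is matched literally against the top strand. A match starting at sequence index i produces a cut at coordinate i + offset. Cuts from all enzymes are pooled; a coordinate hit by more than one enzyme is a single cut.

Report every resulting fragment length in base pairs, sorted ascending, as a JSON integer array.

[33,71,73]

Scan for sites:
  ZebIII AAGT/2: at [31, 104] ⇒ [33, 106]
  OquIV TATCG/1: at [176] ⇒ [0]
  TgoIV (TACTGGAA, off=5): no sites

Pooled cuts: [0, 33, 106]

Fragment lengths:
  0→33: 33 bp
  33→106: 73 bp
  106→0 (wrap): 177-106+0 = 71 bp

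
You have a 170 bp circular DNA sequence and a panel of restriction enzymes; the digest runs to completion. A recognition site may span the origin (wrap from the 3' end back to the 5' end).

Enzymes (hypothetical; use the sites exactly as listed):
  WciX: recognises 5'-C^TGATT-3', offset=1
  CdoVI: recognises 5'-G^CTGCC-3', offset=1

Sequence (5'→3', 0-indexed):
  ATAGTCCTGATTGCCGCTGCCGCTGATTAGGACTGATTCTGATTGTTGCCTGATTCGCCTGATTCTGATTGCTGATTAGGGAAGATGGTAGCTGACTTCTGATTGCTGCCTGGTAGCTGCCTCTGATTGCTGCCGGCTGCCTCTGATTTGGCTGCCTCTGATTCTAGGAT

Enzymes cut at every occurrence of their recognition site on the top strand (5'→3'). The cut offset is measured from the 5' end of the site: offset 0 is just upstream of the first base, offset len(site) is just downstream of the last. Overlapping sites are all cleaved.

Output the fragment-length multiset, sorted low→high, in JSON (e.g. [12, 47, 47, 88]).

[6,6,6,6,7,7,7,7,7,7,8,9,9,10,11,11,19,27]

Scan for sites:
  WciX (CTGATT, off=1): starts [6, 22, 32, 38, 49, 58, 64, 71, 98, 122, 142, 157] → cuts [7, 23, 33, 39, 50, 59, 65, 72, 99, 123, 143, 158]
  CdoVI (GCTGCC, off=1): starts [15, 104, 115, 128, 135, 150] → cuts [16, 105, 116, 129, 136, 151]

Pooled cuts: [7, 16, 23, 33, 39, 50, 59, 65, 72, 99, 105, 116, 123, 129, 136, 143, 151, 158]

Fragment lengths:
  7→16: 9 bp
  16→23: 7 bp
  23→33: 10 bp
  33→39: 6 bp
  39→50: 11 bp
  50→59: 9 bp
  59→65: 6 bp
  65→72: 7 bp
  72→99: 27 bp
  99→105: 6 bp
  105→116: 11 bp
  116→123: 7 bp
  123→129: 6 bp
  129→136: 7 bp
  136→143: 7 bp
  143→151: 8 bp
  151→158: 7 bp
  158→7 (wrap): 170-158+7 = 19 bp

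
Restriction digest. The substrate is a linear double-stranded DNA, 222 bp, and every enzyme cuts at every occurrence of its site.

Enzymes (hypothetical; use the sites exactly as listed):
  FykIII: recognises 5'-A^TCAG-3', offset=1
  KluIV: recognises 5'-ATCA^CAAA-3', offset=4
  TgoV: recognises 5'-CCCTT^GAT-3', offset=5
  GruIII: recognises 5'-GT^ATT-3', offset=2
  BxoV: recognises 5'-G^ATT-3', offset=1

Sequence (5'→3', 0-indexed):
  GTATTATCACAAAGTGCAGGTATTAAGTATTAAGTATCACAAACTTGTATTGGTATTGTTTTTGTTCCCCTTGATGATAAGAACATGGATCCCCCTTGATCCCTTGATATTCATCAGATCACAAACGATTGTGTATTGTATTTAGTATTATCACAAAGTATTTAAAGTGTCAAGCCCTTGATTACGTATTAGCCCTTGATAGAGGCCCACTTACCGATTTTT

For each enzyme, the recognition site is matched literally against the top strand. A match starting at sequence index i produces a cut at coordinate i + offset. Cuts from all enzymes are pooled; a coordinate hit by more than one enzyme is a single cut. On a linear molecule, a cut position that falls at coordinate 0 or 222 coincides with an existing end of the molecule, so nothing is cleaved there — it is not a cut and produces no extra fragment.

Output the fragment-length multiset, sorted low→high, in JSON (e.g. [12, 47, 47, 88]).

Site scan:
  FykIII (ATCAG, off=1): starts [112] → cuts [113]
  KluIV (ATCACAAA, off=4): starts [5, 35, 117, 149] → cuts [9, 39, 121, 153]
  TgoV (CCCTTGAT, off=5): starts [67, 92, 100, 174, 192] → cuts [72, 97, 105, 179, 197]
  GruIII (GTATT, off=2): starts [0, 19, 26, 46, 52, 132, 137, 144, 157, 185] → cuts [2, 21, 28, 48, 54, 134, 139, 146, 159, 187]
  BxoV (GATT, off=1): starts [126, 179, 215] → cuts [127, 180, 216]

Pooled cuts: [2, 9, 21, 28, 39, 48, 54, 72, 97, 105, 113, 121, 127, 134, 139, 146, 153, 159, 179, 180, 187, 197, 216]

Fragment lengths:
  [0,2): 2 bp
  [2,9): 7 bp
  [9,21): 12 bp
  [21,28): 7 bp
  [28,39): 11 bp
  [39,48): 9 bp
  [48,54): 6 bp
  [54,72): 18 bp
  [72,97): 25 bp
  [97,105): 8 bp
  [105,113): 8 bp
  [113,121): 8 bp
  [121,127): 6 bp
  [127,134): 7 bp
  [134,139): 5 bp
  [139,146): 7 bp
  [146,153): 7 bp
  [153,159): 6 bp
  [159,179): 20 bp
  [179,180): 1 bp
  [180,187): 7 bp
  [187,197): 10 bp
  [197,216): 19 bp
  [216,222): 6 bp

[1,2,5,6,6,6,6,7,7,7,7,7,7,8,8,8,9,10,11,12,18,19,20,25]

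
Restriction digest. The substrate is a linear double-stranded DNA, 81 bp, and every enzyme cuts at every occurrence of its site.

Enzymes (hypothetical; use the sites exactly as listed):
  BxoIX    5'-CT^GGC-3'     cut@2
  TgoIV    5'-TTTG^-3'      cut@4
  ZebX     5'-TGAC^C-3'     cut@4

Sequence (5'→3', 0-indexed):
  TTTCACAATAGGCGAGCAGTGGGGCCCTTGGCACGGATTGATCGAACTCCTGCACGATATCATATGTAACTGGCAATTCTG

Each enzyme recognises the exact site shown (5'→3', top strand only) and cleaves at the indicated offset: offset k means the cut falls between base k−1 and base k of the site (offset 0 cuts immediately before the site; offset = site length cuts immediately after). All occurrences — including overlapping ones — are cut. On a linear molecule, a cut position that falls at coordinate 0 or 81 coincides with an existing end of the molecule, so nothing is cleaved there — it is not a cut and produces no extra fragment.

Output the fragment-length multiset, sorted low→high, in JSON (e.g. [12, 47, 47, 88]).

Site scan:
  BxoIX CTGGC/2: at [69] ⇒ [71]
  TgoIV (TTTG, off=4): no sites
  ZebX (TGACC, off=4): no sites

Pooled cuts: [71]

Fragment lengths:
  [0,71): 71 bp
  [71,81): 10 bp

[10,71]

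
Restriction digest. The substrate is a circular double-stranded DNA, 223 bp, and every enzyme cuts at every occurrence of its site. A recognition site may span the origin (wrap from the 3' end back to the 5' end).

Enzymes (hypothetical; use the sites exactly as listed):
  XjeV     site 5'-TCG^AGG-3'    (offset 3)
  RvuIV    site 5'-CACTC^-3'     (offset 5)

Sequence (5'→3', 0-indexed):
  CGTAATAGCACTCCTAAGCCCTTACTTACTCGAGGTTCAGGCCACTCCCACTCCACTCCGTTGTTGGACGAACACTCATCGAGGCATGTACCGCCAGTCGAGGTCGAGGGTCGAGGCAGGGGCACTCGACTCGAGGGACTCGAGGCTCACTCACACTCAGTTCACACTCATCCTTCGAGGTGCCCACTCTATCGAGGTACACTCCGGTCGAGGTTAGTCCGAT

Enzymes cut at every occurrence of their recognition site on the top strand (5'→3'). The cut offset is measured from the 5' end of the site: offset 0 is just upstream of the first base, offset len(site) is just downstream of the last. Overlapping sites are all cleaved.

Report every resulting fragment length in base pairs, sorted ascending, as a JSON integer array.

[4,5,5,6,6,6,6,6,7,8,9,10,10,11,12,14,15,19,19,19,26]

Per-enzyme occurrences:
  XjeV (TCGAGG, off=3): starts [29, 78, 97, 103, 110, 130, 139, 174, 191, 207] → cuts [32, 81, 100, 106, 113, 133, 142, 177, 194, 210]
  RvuIV (CACTC, off=5): starts [8, 42, 48, 53, 72, 122, 147, 153, 164, 184, 199] → cuts [13, 47, 53, 58, 77, 127, 152, 158, 169, 189, 204]

All cut coordinates (distinct, sorted): [13, 32, 47, 53, 58, 77, 81, 100, 106, 113, 127, 133, 142, 152, 158, 169, 177, 189, 194, 204, 210]

Fragment lengths:
  13→32: 19 bp
  32→47: 15 bp
  47→53: 6 bp
  53→58: 5 bp
  58→77: 19 bp
  77→81: 4 bp
  81→100: 19 bp
  100→106: 6 bp
  106→113: 7 bp
  113→127: 14 bp
  127→133: 6 bp
  133→142: 9 bp
  142→152: 10 bp
  152→158: 6 bp
  158→169: 11 bp
  169→177: 8 bp
  177→189: 12 bp
  189→194: 5 bp
  194→204: 10 bp
  204→210: 6 bp
  210→13 (wrap): 223-210+13 = 26 bp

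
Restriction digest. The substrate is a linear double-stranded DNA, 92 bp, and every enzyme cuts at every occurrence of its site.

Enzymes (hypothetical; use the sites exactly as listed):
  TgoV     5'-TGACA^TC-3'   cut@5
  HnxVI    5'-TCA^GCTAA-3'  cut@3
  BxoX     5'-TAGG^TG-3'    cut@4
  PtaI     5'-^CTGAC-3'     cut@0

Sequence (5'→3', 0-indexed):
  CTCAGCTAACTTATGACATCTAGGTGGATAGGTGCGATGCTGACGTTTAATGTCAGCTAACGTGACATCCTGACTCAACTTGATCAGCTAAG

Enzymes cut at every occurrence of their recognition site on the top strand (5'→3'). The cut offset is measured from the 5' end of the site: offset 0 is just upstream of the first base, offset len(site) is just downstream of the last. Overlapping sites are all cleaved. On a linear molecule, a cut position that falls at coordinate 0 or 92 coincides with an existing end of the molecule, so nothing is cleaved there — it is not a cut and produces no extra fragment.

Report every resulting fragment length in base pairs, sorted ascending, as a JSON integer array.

Site scan:
  TgoV (TGACATC, off=5): starts [13, 62] → cuts [18, 67]
  HnxVI (TCAGCTAA, off=3): starts [1, 52, 83] → cuts [4, 55, 86]
  BxoX (TAGGTG, off=4): starts [20, 28] → cuts [24, 32]
  PtaI (CTGAC, off=0): starts [39, 69] → cuts [39, 69]

Pooled cuts: [4, 18, 24, 32, 39, 55, 67, 69, 86]

Fragment lengths:
  [0,4): 4 bp
  [4,18): 14 bp
  [18,24): 6 bp
  [24,32): 8 bp
  [32,39): 7 bp
  [39,55): 16 bp
  [55,67): 12 bp
  [67,69): 2 bp
  [69,86): 17 bp
  [86,92): 6 bp

[2,4,6,6,7,8,12,14,16,17]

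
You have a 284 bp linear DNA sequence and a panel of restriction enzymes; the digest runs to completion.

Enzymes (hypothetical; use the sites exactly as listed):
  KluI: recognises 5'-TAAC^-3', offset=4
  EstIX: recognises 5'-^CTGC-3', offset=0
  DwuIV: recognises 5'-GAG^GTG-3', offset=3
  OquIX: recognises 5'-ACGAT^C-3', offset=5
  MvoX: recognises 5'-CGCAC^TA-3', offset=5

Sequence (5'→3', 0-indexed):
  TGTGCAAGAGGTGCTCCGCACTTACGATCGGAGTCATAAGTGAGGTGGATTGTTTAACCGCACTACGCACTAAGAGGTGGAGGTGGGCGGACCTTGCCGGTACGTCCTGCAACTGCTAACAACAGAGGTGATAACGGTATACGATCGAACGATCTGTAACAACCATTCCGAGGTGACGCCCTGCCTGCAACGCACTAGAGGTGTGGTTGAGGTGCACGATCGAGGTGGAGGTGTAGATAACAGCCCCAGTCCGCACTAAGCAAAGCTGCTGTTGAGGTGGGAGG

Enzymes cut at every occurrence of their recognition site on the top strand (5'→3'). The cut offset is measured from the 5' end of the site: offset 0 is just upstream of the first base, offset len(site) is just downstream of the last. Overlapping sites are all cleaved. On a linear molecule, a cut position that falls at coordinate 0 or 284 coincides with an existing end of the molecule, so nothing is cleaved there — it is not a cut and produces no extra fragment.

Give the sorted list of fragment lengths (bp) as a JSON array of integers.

[4,4,5,5,6,6,6,6,7,7,7,8,8,8,8,8,9,9,10,10,11,11,11,11,12,14,15,16,18,24]

Site scan:
  KluI TAAC/4: at [54, 116, 131, 156, 237] ⇒ [58, 120, 135, 160, 241]
  EstIX CTGC/0: at [106, 112, 180, 184, 265] ⇒ [106, 112, 180, 184, 265]
  DwuIV GAGGTG/3: at [7, 41, 73, 79, 124, 169, 197, 208, 221, 227, 273] ⇒ [10, 44, 76, 82, 127, 172, 200, 211, 224, 230, 276]
  OquIX ACGATC/5: at [23, 140, 148, 215] ⇒ [28, 145, 153, 220]
  MvoX CGCACTA/5: at [58, 65, 190, 251] ⇒ [63, 70, 195, 256]

Pooled cuts: [10, 28, 44, 58, 63, 70, 76, 82, 106, 112, 120, 127, 135, 145, 153, 160, 172, 180, 184, 195, 200, 211, 220, 224, 230, 241, 256, 265, 276]

Fragment lengths:
  [0,10): 10 bp
  [10,28): 18 bp
  [28,44): 16 bp
  [44,58): 14 bp
  [58,63): 5 bp
  [63,70): 7 bp
  [70,76): 6 bp
  [76,82): 6 bp
  [82,106): 24 bp
  [106,112): 6 bp
  [112,120): 8 bp
  [120,127): 7 bp
  [127,135): 8 bp
  [135,145): 10 bp
  [145,153): 8 bp
  [153,160): 7 bp
  [160,172): 12 bp
  [172,180): 8 bp
  [180,184): 4 bp
  [184,195): 11 bp
  [195,200): 5 bp
  [200,211): 11 bp
  [211,220): 9 bp
  [220,224): 4 bp
  [224,230): 6 bp
  [230,241): 11 bp
  [241,256): 15 bp
  [256,265): 9 bp
  [265,276): 11 bp
  [276,284): 8 bp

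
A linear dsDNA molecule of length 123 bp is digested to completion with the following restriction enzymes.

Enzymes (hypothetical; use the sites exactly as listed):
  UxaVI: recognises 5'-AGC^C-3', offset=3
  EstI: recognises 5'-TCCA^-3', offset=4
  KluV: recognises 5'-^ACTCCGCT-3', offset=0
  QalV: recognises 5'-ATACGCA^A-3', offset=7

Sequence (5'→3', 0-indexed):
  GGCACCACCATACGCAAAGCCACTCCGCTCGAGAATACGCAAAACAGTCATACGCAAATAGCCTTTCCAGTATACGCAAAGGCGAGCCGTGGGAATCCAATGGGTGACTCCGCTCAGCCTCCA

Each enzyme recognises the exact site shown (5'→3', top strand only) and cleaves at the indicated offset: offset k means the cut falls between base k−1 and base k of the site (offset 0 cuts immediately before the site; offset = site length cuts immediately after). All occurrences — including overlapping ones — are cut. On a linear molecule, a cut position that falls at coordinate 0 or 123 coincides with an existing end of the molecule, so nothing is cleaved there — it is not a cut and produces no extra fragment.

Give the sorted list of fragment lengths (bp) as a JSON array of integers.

Site scan:
  UxaVI AGCC/3: at [17, 59, 84, 115] ⇒ [20, 62, 87, 118]
  EstI TCCA/4: at [65, 95, 119] ⇒ [69, 99] (position 123 is a terminus of the linear molecule — no cut)
  KluV ACTCCGCT/0: at [21, 106] ⇒ [21, 106]
  QalV ATACGCAA/7: at [9, 34, 49, 71] ⇒ [16, 41, 56, 78]

Pooled cuts: [16, 20, 21, 41, 56, 62, 69, 78, 87, 99, 106, 118]

Fragment lengths:
  [0,16): 16 bp
  [16,20): 4 bp
  [20,21): 1 bp
  [21,41): 20 bp
  [41,56): 15 bp
  [56,62): 6 bp
  [62,69): 7 bp
  [69,78): 9 bp
  [78,87): 9 bp
  [87,99): 12 bp
  [99,106): 7 bp
  [106,118): 12 bp
  [118,123): 5 bp

[1,4,5,6,7,7,9,9,12,12,15,16,20]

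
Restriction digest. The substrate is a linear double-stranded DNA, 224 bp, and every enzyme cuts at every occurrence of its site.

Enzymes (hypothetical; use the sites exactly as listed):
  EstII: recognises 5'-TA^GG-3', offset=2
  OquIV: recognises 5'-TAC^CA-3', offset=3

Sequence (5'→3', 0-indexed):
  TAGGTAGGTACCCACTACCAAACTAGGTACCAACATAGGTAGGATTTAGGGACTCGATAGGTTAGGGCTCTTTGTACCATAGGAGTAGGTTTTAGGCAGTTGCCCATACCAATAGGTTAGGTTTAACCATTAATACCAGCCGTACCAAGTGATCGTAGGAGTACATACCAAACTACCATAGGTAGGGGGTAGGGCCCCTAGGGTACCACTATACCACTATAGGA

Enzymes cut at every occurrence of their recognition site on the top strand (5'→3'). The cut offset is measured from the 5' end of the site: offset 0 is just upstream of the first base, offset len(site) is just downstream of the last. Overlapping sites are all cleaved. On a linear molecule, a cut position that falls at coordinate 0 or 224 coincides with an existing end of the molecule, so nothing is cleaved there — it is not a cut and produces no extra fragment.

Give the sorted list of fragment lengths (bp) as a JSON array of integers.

Site scan:
  EstII TAGG/2: at [0, 4, 23, 35, 39, 46, 57, 62, 79, 85, 92, 112, 117, 155, 178, 182, 189, 198, 219] ⇒ [2, 6, 25, 37, 41, 48, 59, 64, 81, 87, 94, 114, 119, 157, 180, 184, 191, 200, 221]
  OquIV TACCA/3: at [15, 27, 74, 106, 133, 142, 165, 173, 203, 211] ⇒ [18, 30, 77, 109, 136, 145, 168, 176, 206, 214]

Pooled cuts: [2, 6, 18, 25, 30, 37, 41, 48, 59, 64, 77, 81, 87, 94, 109, 114, 119, 136, 145, 157, 168, 176, 180, 184, 191, 200, 206, 214, 221]

Fragment lengths:
  [0,2): 2 bp
  [2,6): 4 bp
  [6,18): 12 bp
  [18,25): 7 bp
  [25,30): 5 bp
  [30,37): 7 bp
  [37,41): 4 bp
  [41,48): 7 bp
  [48,59): 11 bp
  [59,64): 5 bp
  [64,77): 13 bp
  [77,81): 4 bp
  [81,87): 6 bp
  [87,94): 7 bp
  [94,109): 15 bp
  [109,114): 5 bp
  [114,119): 5 bp
  [119,136): 17 bp
  [136,145): 9 bp
  [145,157): 12 bp
  [157,168): 11 bp
  [168,176): 8 bp
  [176,180): 4 bp
  [180,184): 4 bp
  [184,191): 7 bp
  [191,200): 9 bp
  [200,206): 6 bp
  [206,214): 8 bp
  [214,221): 7 bp
  [221,224): 3 bp

[2,3,4,4,4,4,4,5,5,5,5,6,6,7,7,7,7,7,7,8,8,9,9,11,11,12,12,13,15,17]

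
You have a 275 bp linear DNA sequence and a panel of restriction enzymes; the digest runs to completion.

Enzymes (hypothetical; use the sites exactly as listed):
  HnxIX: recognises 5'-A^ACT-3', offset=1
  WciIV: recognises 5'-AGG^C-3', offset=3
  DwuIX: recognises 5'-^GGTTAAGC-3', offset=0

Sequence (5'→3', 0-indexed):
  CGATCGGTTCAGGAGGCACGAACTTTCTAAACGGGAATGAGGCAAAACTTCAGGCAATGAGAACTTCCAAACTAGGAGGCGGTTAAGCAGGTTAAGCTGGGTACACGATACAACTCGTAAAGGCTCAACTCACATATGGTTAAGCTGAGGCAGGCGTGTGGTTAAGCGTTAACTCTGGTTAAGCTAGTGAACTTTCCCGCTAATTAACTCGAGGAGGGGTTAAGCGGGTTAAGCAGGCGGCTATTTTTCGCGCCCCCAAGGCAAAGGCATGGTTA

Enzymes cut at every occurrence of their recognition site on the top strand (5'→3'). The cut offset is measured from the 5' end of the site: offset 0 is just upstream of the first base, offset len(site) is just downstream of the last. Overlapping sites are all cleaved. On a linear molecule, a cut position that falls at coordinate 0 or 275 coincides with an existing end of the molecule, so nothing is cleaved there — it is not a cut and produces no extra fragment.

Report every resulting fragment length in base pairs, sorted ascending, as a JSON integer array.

[1,4,4,4,5,5,5,6,8,8,8,8,9,9,9,10,11,11,11,12,13,14,16,16,21,23,24]

Scan for sites:
  HnxIX AACT/1: at [20, 45, 61, 69, 111, 126, 170, 189, 205] ⇒ [21, 46, 62, 70, 112, 127, 171, 190, 206]
  WciIV AGGC/3: at [13, 39, 51, 76, 120, 147, 151, 234, 258, 264] ⇒ [16, 42, 54, 79, 123, 150, 154, 237, 261, 267]
  DwuIX GGTTAAGC/0: at [80, 89, 137, 159, 176, 217, 226] ⇒ [80, 89, 137, 159, 176, 217, 226]

All cut coordinates (distinct, sorted): [16, 21, 42, 46, 54, 62, 70, 79, 80, 89, 112, 123, 127, 137, 150, 154, 159, 171, 176, 190, 206, 217, 226, 237, 261, 267]

Fragment lengths:
  [0,16): 16 bp
  [16,21): 5 bp
  [21,42): 21 bp
  [42,46): 4 bp
  [46,54): 8 bp
  [54,62): 8 bp
  [62,70): 8 bp
  [70,79): 9 bp
  [79,80): 1 bp
  [80,89): 9 bp
  [89,112): 23 bp
  [112,123): 11 bp
  [123,127): 4 bp
  [127,137): 10 bp
  [137,150): 13 bp
  [150,154): 4 bp
  [154,159): 5 bp
  [159,171): 12 bp
  [171,176): 5 bp
  [176,190): 14 bp
  [190,206): 16 bp
  [206,217): 11 bp
  [217,226): 9 bp
  [226,237): 11 bp
  [237,261): 24 bp
  [261,267): 6 bp
  [267,275): 8 bp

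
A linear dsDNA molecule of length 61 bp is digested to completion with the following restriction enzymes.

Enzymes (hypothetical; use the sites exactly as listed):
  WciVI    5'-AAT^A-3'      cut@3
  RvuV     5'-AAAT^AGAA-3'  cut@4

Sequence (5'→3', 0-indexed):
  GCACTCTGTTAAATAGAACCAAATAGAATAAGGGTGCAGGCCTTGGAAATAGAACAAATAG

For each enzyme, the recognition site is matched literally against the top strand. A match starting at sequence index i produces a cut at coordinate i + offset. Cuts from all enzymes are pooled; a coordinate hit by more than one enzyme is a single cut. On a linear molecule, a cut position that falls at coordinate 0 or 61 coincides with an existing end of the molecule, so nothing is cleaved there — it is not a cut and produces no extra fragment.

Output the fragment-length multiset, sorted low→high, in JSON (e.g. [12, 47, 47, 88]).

[2,5,9,10,14,21]

Scan for sites:
  WciVI AATA/3: at [11, 21, 26, 47, 56] ⇒ [14, 24, 29, 50, 59]
  RvuV AAATAGAA/4: at [10, 20, 46] ⇒ [14, 24, 50]

Pooled cuts: [14, 24, 29, 50, 59]

Fragments:
  [0,14): 14 bp
  [14,24): 10 bp
  [24,29): 5 bp
  [29,50): 21 bp
  [50,59): 9 bp
  [59,61): 2 bp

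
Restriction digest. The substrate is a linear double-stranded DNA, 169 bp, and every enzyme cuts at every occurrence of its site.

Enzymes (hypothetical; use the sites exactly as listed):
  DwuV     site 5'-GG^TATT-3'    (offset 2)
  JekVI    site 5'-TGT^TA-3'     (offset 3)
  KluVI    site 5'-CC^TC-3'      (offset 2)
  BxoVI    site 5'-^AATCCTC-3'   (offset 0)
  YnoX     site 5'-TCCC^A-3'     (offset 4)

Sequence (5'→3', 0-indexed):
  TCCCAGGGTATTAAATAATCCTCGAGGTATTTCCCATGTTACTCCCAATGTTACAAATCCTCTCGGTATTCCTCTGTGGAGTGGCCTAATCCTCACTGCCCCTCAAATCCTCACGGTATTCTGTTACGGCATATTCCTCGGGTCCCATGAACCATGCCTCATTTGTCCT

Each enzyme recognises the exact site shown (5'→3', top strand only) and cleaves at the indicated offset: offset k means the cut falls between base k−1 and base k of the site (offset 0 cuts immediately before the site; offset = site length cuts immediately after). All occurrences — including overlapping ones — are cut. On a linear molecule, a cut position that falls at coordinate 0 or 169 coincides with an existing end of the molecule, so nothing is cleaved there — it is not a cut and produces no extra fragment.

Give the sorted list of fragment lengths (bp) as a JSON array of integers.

[3,4,4,4,4,5,5,5,5,5,6,6,6,6,7,8,8,8,9,10,11,12,13,15]

Site scan:
  DwuV GGTATT/2: at [6, 25, 64, 114] ⇒ [8, 27, 66, 116]
  JekVI TGTTA/3: at [36, 48, 121] ⇒ [39, 51, 124]
  KluVI CCTC/2: at [19, 58, 70, 90, 100, 108, 135, 156] ⇒ [21, 60, 72, 92, 102, 110, 137, 158]
  BxoVI AATCCTC/0: at [16, 55, 87, 105] ⇒ [16, 55, 87, 105]
  YnoX TCCCA/4: at [0, 31, 42, 142] ⇒ [4, 35, 46, 146]

Pooled cuts: [4, 8, 16, 21, 27, 35, 39, 46, 51, 55, 60, 66, 72, 87, 92, 102, 105, 110, 116, 124, 137, 146, 158]

Fragment lengths:
  [0,4): 4 bp
  [4,8): 4 bp
  [8,16): 8 bp
  [16,21): 5 bp
  [21,27): 6 bp
  [27,35): 8 bp
  [35,39): 4 bp
  [39,46): 7 bp
  [46,51): 5 bp
  [51,55): 4 bp
  [55,60): 5 bp
  [60,66): 6 bp
  [66,72): 6 bp
  [72,87): 15 bp
  [87,92): 5 bp
  [92,102): 10 bp
  [102,105): 3 bp
  [105,110): 5 bp
  [110,116): 6 bp
  [116,124): 8 bp
  [124,137): 13 bp
  [137,146): 9 bp
  [146,158): 12 bp
  [158,169): 11 bp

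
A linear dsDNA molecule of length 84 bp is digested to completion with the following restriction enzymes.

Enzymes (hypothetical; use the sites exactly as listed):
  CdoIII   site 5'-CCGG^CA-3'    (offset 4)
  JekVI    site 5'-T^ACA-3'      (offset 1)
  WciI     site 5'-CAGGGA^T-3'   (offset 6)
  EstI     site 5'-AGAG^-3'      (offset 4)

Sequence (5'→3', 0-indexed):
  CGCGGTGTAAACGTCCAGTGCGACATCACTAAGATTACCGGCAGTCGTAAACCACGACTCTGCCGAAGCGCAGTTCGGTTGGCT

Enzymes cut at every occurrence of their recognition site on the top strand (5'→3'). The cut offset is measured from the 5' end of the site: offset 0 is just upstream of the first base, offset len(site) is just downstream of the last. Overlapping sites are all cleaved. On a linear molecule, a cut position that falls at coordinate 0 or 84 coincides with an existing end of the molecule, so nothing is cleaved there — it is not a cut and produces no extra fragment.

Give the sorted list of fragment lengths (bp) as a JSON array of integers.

Per-enzyme occurrences:
  CdoIII CCGGCA/4: at [37] ⇒ [41]
  JekVI (TACA, off=1): no sites
  WciI (CAGGGAT, off=6): no sites
  EstI (AGAG, off=4): no sites

All cut coordinates (distinct, sorted): [41]

Fragments:
  [0,41): 41 bp
  [41,84): 43 bp

[41,43]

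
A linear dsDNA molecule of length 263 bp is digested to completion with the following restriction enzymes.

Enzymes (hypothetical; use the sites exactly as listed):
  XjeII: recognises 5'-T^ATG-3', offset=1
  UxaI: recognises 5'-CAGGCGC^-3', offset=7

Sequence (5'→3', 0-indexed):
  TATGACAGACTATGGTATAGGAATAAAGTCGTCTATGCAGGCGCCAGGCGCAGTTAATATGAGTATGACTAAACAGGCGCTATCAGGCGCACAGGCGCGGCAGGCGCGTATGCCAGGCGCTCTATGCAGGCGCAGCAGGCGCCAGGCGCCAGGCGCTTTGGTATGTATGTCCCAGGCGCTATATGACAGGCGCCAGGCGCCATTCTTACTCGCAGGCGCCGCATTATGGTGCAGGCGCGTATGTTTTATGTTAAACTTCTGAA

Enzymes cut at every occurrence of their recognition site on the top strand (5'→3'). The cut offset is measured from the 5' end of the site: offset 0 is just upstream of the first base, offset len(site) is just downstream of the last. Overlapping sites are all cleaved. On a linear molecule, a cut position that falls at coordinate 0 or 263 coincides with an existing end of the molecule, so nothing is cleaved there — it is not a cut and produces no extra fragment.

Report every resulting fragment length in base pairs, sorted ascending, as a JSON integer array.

Site scan:
  XjeII TATG/1: at [0, 10, 33, 57, 63, 108, 122, 161, 165, 181, 224, 239, 246] ⇒ [1, 11, 34, 58, 64, 109, 123, 162, 166, 182, 225, 240, 247]
  UxaI CAGGCGC/7: at [37, 44, 73, 83, 91, 100, 113, 126, 135, 142, 149, 172, 186, 193, 212, 231] ⇒ [44, 51, 80, 90, 98, 107, 120, 133, 142, 149, 156, 179, 193, 200, 219, 238]

All cut coordinates (distinct, sorted): [1, 11, 34, 44, 51, 58, 64, 80, 90, 98, 107, 109, 120, 123, 133, 142, 149, 156, 162, 166, 179, 182, 193, 200, 219, 225, 238, 240, 247]

Fragment lengths:
  [0,1): 1 bp
  [1,11): 10 bp
  [11,34): 23 bp
  [34,44): 10 bp
  [44,51): 7 bp
  [51,58): 7 bp
  [58,64): 6 bp
  [64,80): 16 bp
  [80,90): 10 bp
  [90,98): 8 bp
  [98,107): 9 bp
  [107,109): 2 bp
  [109,120): 11 bp
  [120,123): 3 bp
  [123,133): 10 bp
  [133,142): 9 bp
  [142,149): 7 bp
  [149,156): 7 bp
  [156,162): 6 bp
  [162,166): 4 bp
  [166,179): 13 bp
  [179,182): 3 bp
  [182,193): 11 bp
  [193,200): 7 bp
  [200,219): 19 bp
  [219,225): 6 bp
  [225,238): 13 bp
  [238,240): 2 bp
  [240,247): 7 bp
  [247,263): 16 bp

[1,2,2,3,3,4,6,6,6,7,7,7,7,7,7,8,9,9,10,10,10,10,11,11,13,13,16,16,19,23]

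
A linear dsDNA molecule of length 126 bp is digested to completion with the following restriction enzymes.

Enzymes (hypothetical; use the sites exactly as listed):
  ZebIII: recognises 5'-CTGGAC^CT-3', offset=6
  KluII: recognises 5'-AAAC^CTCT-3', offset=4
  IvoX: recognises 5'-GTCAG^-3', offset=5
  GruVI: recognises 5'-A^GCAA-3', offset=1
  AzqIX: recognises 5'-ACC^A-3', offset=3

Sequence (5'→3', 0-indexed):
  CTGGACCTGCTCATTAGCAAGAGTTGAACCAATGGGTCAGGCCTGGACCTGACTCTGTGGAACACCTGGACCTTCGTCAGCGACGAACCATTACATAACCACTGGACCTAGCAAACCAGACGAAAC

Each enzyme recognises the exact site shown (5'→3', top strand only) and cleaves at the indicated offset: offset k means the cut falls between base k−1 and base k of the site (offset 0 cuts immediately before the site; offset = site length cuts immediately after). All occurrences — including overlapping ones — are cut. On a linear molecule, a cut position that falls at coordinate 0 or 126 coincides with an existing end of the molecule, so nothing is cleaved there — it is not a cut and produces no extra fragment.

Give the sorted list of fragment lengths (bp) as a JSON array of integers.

Site scan:
  ZebIII CTGGACCT/6: at [0, 42, 65, 101] ⇒ [6, 48, 71, 107]
  KluII (AAACCTCT, off=4): no sites
  IvoX GTCAG/5: at [35, 75] ⇒ [40, 80]
  GruVI AGCAA/1: at [15, 109] ⇒ [16, 110]
  AzqIX ACCA/3: at [27, 86, 97, 114] ⇒ [30, 89, 100, 117]

All cut coordinates (distinct, sorted): [6, 16, 30, 40, 48, 71, 80, 89, 100, 107, 110, 117]

Fragment lengths:
  [0,6): 6 bp
  [6,16): 10 bp
  [16,30): 14 bp
  [30,40): 10 bp
  [40,48): 8 bp
  [48,71): 23 bp
  [71,80): 9 bp
  [80,89): 9 bp
  [89,100): 11 bp
  [100,107): 7 bp
  [107,110): 3 bp
  [110,117): 7 bp
  [117,126): 9 bp

[3,6,7,7,8,9,9,9,10,10,11,14,23]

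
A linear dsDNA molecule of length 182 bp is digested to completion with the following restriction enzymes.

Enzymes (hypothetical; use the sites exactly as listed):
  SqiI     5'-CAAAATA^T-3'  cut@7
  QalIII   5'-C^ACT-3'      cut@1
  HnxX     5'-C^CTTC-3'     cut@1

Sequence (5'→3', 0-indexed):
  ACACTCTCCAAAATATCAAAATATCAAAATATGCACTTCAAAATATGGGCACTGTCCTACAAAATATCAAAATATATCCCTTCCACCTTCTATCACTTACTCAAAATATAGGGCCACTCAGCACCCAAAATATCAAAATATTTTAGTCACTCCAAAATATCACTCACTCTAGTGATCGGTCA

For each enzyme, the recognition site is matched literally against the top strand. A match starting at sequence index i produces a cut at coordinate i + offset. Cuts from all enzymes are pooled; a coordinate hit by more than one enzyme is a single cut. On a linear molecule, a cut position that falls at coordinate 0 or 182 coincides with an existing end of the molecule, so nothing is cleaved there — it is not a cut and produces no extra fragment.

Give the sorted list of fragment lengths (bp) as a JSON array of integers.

Per-enzyme occurrences:
  SqiI (CAAAATAT, off=7): starts [8, 16, 24, 38, 59, 67, 101, 125, 133, 152] → cuts [15, 23, 31, 45, 66, 74, 108, 132, 140, 159]
  QalIII (CACT, off=1): starts [1, 33, 49, 93, 114, 147, 160, 164] → cuts [2, 34, 50, 94, 115, 148, 161, 165]
  HnxX (CCTTC, off=1): starts [78, 85] → cuts [79, 86]

All cut coordinates (distinct, sorted): [2, 15, 23, 31, 34, 45, 50, 66, 74, 79, 86, 94, 108, 115, 132, 140, 148, 159, 161, 165]

Fragments:
  [0,2): 2 bp
  [2,15): 13 bp
  [15,23): 8 bp
  [23,31): 8 bp
  [31,34): 3 bp
  [34,45): 11 bp
  [45,50): 5 bp
  [50,66): 16 bp
  [66,74): 8 bp
  [74,79): 5 bp
  [79,86): 7 bp
  [86,94): 8 bp
  [94,108): 14 bp
  [108,115): 7 bp
  [115,132): 17 bp
  [132,140): 8 bp
  [140,148): 8 bp
  [148,159): 11 bp
  [159,161): 2 bp
  [161,165): 4 bp
  [165,182): 17 bp

[2,2,3,4,5,5,7,7,8,8,8,8,8,8,11,11,13,14,16,17,17]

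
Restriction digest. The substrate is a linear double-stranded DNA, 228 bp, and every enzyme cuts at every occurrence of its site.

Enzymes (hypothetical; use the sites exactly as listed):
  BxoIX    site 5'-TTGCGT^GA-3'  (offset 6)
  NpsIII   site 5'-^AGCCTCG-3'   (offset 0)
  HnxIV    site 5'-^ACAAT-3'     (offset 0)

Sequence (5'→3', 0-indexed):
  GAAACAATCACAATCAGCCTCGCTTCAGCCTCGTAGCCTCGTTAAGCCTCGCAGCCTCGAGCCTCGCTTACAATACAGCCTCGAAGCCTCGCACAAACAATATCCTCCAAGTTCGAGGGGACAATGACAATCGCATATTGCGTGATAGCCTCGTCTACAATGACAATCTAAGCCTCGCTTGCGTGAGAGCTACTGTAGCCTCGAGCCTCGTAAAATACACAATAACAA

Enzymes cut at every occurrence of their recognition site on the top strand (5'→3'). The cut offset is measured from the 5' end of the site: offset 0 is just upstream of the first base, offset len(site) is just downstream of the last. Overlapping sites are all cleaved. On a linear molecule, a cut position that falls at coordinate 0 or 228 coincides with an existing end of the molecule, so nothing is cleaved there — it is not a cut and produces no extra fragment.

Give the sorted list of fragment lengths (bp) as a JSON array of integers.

[3,3,6,6,6,6,7,7,7,8,8,8,8,10,10,10,10,11,12,12,14,15,17,24]

Scan for sites:
  BxoIX TTGCGTGA/6: at [137, 178] ⇒ [143, 184]
  NpsIII AGCCTCG/0: at [15, 26, 34, 44, 52, 59, 76, 84, 146, 170, 196, 203] ⇒ [15, 26, 34, 44, 52, 59, 76, 84, 146, 170, 196, 203]
  HnxIV ACAAT/0: at [3, 9, 69, 96, 120, 126, 156, 162, 218] ⇒ [3, 9, 69, 96, 120, 126, 156, 162, 218]

Pooled cuts: [3, 9, 15, 26, 34, 44, 52, 59, 69, 76, 84, 96, 120, 126, 143, 146, 156, 162, 170, 184, 196, 203, 218]

Fragment lengths:
  [0,3): 3 bp
  [3,9): 6 bp
  [9,15): 6 bp
  [15,26): 11 bp
  [26,34): 8 bp
  [34,44): 10 bp
  [44,52): 8 bp
  [52,59): 7 bp
  [59,69): 10 bp
  [69,76): 7 bp
  [76,84): 8 bp
  [84,96): 12 bp
  [96,120): 24 bp
  [120,126): 6 bp
  [126,143): 17 bp
  [143,146): 3 bp
  [146,156): 10 bp
  [156,162): 6 bp
  [162,170): 8 bp
  [170,184): 14 bp
  [184,196): 12 bp
  [196,203): 7 bp
  [203,218): 15 bp
  [218,228): 10 bp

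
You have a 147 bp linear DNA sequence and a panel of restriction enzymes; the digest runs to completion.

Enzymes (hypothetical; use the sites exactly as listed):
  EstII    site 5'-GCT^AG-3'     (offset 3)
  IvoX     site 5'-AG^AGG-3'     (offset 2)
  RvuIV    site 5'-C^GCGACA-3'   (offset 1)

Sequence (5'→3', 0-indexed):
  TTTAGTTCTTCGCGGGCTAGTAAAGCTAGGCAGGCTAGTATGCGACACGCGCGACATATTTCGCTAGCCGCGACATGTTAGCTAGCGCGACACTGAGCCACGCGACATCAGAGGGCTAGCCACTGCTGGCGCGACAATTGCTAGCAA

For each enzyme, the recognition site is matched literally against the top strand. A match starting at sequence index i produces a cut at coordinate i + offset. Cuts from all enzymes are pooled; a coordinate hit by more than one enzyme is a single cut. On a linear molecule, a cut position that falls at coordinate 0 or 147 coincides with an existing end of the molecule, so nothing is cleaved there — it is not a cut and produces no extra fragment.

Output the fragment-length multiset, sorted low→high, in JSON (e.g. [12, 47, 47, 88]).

Scan for sites:
  EstII GCTAG/3: at [15, 24, 33, 62, 80, 114, 139] ⇒ [18, 27, 36, 65, 83, 117, 142]
  IvoX AGAGG/2: at [109] ⇒ [111]
  RvuIV CGCGACA/1: at [49, 68, 85, 100, 129] ⇒ [50, 69, 86, 101, 130]

Pooled cuts: [18, 27, 36, 50, 65, 69, 83, 86, 101, 111, 117, 130, 142]

Fragments:
  [0,18): 18 bp
  [18,27): 9 bp
  [27,36): 9 bp
  [36,50): 14 bp
  [50,65): 15 bp
  [65,69): 4 bp
  [69,83): 14 bp
  [83,86): 3 bp
  [86,101): 15 bp
  [101,111): 10 bp
  [111,117): 6 bp
  [117,130): 13 bp
  [130,142): 12 bp
  [142,147): 5 bp

[3,4,5,6,9,9,10,12,13,14,14,15,15,18]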